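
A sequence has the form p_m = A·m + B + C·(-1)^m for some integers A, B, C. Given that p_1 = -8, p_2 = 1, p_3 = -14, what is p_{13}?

Write the equations: A + B - C = -8; 2A + B + C = 1; 3A + B - C = -14.
Subtracting the first from the second: A + 2C = 9.
Subtracting the second from the third: A - 2C = -15.
Solving: C = 6, A = -3, then B = 1.
Therefore p_{13} = -39 + 1 + 6·(-1) = -44.

-44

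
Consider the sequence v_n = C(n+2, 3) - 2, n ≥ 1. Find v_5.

C(7, 3) = 35, so v_5 = 33.

33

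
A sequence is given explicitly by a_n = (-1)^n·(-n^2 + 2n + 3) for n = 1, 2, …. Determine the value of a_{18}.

(-1)^18 = 1; -n^2 + 2n + 3 at n=18 is -285; so a_{18} = -285.

-285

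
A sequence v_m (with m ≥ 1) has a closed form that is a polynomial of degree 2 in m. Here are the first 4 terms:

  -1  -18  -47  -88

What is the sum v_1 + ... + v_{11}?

1st diffs: -17, -29, -41.
2nd diffs: -12, -12 (constant).
So v_m = -6m^2 + m + 4.
Continuing: …, -141, -206, -283, -372, …, v_{11} = -711.
Summing m = 1..11 (11 terms) gives -2926.

-2926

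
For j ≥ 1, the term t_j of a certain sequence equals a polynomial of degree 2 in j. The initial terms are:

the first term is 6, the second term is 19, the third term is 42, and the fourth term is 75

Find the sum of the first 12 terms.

3130

1st diffs: 13, 23, 33.
2nd diffs: 10, 10 (constant).
So t_j = 5j^2 - 2j + 3.
Continuing: …, 118, 171, 234, 307, …, t_{12} = 699.
Summing j = 1..12 (12 terms) gives 3130.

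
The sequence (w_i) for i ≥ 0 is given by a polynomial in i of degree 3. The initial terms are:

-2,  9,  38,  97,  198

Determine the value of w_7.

1st diffs: 11, 29, 59, 101.
2nd diffs: 18, 30, 42.
3rd diffs: 12, 12 (constant).
So w_i = 2i^3 + 3i^2 + 6i - 2.
Evaluating at i = 7 gives w_7 = 873.

873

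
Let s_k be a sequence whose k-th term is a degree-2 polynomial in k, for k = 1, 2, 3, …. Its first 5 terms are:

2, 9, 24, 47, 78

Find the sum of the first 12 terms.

1st diffs: 7, 15, 23, 31.
2nd diffs: 8, 8, 8 (constant).
Newton forward-difference form: s_k = 2 + 7·C(k-1,1) + 8·C(k-1,2).
Continuing: …, 117, 164, 219, 282, …, s_{12} = 519.
Summing k = 1..12 (12 terms) gives 2246.

2246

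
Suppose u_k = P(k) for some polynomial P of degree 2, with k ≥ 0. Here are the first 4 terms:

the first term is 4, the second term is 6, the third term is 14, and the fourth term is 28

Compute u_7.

144

1st diffs: 2, 8, 14.
2nd diffs: 6, 6 (constant).
Newton forward-difference form: u_k = 4 + 2·C(k,1) + 6·C(k,2).
At k = 7: k = 7, so u_7 = 4 + 14 + 126 = 144.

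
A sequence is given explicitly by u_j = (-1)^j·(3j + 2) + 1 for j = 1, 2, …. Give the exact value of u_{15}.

-46

(-1)^15 = -1; 3j + 2 at j=15 is 47; so u_{15} = -46.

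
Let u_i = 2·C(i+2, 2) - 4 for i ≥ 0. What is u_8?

86

C(10, 2) = 45, so u_8 = 86.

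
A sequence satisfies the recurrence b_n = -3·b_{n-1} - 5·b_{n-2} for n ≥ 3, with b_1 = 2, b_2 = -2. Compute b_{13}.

Compute successive terms:
b_3 = -4, b_4 = 22, b_5 = -46, …, b_{10} = -122, b_{11} = -4654, b_{12} = 14572, b_{13} = -20446.

-20446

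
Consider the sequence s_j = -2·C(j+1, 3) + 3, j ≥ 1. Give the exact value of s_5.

-37

C(6, 3) = 20, so s_5 = -37.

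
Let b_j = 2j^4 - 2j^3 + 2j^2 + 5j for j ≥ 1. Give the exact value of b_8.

7336

b_8 = 2·8^4 - 2·8^3 + 2·8^2 + 5·8 = 7336.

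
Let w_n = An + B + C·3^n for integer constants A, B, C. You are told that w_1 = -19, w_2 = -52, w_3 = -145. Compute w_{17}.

Plug in n = 1, 2, 3: A + B + 3C = -19; 2A + B + 9C = -52; 3A + B + 27C = -145.
Subtracting the first from the second: A + 6C = -33.
Subtracting the second from the third: A + 18C = -93.
Solving: C = -5, A = -3, then B = -1.
So w_n = -3·n + (-1) + (-5)·3^n; at n=17 this is -645700867.

-645700867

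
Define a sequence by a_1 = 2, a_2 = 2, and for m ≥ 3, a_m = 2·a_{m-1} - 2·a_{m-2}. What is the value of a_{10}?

a_3 = 0;  a_4 = -4;  a_5 = -8;  a_6 = -8;  a_7 = 0;  a_8 = 16;  a_9 = 32;  a_{10} = 32.

32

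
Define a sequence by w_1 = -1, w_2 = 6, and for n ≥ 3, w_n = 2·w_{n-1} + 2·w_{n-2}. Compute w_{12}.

96256

Compute successive terms:
w_3 = 10, w_4 = 32, w_5 = 84, w_6 = 232, w_7 = 632, w_8 = 1728, w_9 = 4720, w_{10} = 12896, w_{11} = 35232, w_{12} = 96256.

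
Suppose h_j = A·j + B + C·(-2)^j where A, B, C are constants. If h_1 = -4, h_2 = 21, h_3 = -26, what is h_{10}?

4109

Write the equations: A + B - 2C = -4; 2A + B + 4C = 21; 3A + B - 8C = -26.
Subtracting the first from the second: A + 6C = 25.
Subtracting the second from the third: A - 12C = -47.
Solving: C = 4, A = 1, then B = 3.
So h_j = 1·j + 3 + 4·(-2)^j; at j=10 this is 4109.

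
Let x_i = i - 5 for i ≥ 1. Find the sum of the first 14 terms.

35

Over i = 1..14: Σi = 105.
Total = (1)·105 + (-5)·14 = 35.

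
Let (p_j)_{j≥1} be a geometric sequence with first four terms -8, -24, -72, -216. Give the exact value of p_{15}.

-38263752

Common ratio r = 3.
p_j = (-8)·3^(j-1).
p_{15} = (-8)·3^14 = -38263752.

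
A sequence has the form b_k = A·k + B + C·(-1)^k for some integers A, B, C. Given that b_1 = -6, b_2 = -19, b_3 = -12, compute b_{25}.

The three given values yield: A + B - C = -6; 2A + B + C = -19; 3A + B - C = -12.
Subtracting the first from the second: A + 2C = -13.
Subtracting the second from the third: A - 2C = 7.
Solving: C = -5, A = -3, then B = -8.
Hence b_{25} = -3·25 + (-8) + (-5)·(-1) = -78.

-78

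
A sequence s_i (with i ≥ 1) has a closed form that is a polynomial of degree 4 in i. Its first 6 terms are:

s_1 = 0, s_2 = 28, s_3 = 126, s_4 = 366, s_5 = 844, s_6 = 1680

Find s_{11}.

17110

1st diffs: 28, 98, 240, 478, 836.
2nd diffs: 70, 142, 238, 358.
3rd diffs: 72, 96, 120.
4th diffs: 24, 24 (constant).
Newton forward-difference form: s_i = 28·C(i-1,1) + 70·C(i-1,2) + 72·C(i-1,3) + 24·C(i-1,4).
At i = 11: i-1 = 10, so s_{11} = 280 + 3150 + 8640 + 5040 = 17110.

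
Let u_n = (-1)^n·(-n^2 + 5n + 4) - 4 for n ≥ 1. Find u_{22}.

-374

(-1)^22 = 1; -n^2 + 5n + 4 at n=22 is -370; so u_{22} = -374.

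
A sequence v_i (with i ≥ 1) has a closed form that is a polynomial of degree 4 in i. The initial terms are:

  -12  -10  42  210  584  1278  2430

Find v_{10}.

10374

1st diffs: 2, 52, 168, 374, 694, 1152.
2nd diffs: 50, 116, 206, 320, 458.
3rd diffs: 66, 90, 114, 138.
4th diffs: 24, 24, 24 (constant).
Newton forward-difference form: v_i = -12 + 2·C(i-1,1) + 50·C(i-1,2) + 66·C(i-1,3) + 24·C(i-1,4).
At i = 10: i-1 = 9, so v_{10} = -12 + 18 + 1800 + 5544 + 3024 = 10374.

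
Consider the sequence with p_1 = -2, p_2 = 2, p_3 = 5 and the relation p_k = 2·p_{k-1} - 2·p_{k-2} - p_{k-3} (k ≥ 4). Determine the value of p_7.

Iterate the recurrence:
p_4 = 8;  p_5 = 4;  p_6 = -13;  p_7 = -42.

-42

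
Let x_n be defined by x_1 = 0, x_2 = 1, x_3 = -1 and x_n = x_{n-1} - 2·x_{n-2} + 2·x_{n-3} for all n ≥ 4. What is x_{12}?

Step forward from the initial values:
x_4 = -3; x_5 = 1; x_6 = 5; x_7 = -3; x_8 = -11; x_9 = 5; x_{10} = 21; x_{11} = -11; x_{12} = -43.

-43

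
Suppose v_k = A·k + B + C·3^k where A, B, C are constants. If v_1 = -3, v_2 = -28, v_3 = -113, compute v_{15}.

-71744453

The three given values yield: A + B + 3C = -3; 2A + B + 9C = -28; 3A + B + 27C = -113.
Subtracting the first from the second: A + 6C = -25.
Subtracting the second from the third: A + 18C = -85.
Solving: C = -5, A = 5, then B = 7.
Therefore v_{15} = 75 + 7 + (-5)·14348907 = -71744453.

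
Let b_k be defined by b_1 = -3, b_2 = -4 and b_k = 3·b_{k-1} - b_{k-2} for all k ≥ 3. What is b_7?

Applying the relation repeatedly:
b_3 = -9  b_4 = -23  b_5 = -60  b_6 = -157  b_7 = -411.

-411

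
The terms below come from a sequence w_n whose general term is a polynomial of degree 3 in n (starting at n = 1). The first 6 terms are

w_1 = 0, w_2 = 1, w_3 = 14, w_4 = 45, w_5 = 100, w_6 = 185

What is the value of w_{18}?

5729

1st diffs: 1, 13, 31, 55, 85.
2nd diffs: 12, 18, 24, 30.
3rd diffs: 6, 6, 6 (constant).
Newton forward-difference form: w_n = 1·C(n-1,1) + 12·C(n-1,2) + 6·C(n-1,3).
At n = 18: n-1 = 17, so w_{18} = 17 + 1632 + 4080 = 5729.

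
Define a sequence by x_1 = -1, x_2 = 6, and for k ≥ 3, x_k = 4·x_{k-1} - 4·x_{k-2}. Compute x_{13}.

192512

Compute successive terms:
x_3 = 28;  x_4 = 88;  x_5 = 240;  …;  x_{10} = 17920;  x_{11} = 39936;  x_{12} = 88064;  x_{13} = 192512.
(Characteristic roots are 2 and 2.)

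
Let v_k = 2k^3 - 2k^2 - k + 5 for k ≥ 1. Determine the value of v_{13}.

4048

v_{13} = 2·13^3 - 2·13^2 - 1·13 + 5 = 4048.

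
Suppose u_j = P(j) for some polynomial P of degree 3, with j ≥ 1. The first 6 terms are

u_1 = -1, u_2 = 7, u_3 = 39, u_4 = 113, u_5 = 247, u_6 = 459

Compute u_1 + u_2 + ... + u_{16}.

47144

1st diffs: 8, 32, 74, 134, 212.
2nd diffs: 24, 42, 60, 78.
3rd diffs: 18, 18, 18 (constant).
Newton forward-difference form: u_j = -1 + 8·C(j-1,1) + 24·C(j-1,2) + 18·C(j-1,3).
Continuing: …, 767, 1189, 1743, 2447, …, u_{16} = 10829.
Summing j = 1..16 (16 terms) gives 47144.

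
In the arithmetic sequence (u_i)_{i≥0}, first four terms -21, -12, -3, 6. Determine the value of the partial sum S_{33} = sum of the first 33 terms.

4059

Common difference d = 9.
u_i = -21 + (i - 0)·9.
u_{32} = 267; S = 33·(-21 + 267)/2 = 4059.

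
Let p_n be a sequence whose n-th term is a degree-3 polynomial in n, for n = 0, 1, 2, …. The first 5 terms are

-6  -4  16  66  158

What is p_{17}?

1st diffs: 2, 20, 50, 92.
2nd diffs: 18, 30, 42.
3rd diffs: 12, 12 (constant).
Newton forward-difference form: p_n = -6 + 2·C(n,1) + 18·C(n,2) + 12·C(n,3).
At n = 17: n = 17, so p_{17} = -6 + 34 + 2448 + 8160 = 10636.

10636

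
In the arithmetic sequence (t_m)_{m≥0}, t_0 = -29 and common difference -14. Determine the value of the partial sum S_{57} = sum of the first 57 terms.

t_m = -29 + (m - 0)·(-14).
t_{56} = -813; S = 57·(-29 + (-813))/2 = -23997.

-23997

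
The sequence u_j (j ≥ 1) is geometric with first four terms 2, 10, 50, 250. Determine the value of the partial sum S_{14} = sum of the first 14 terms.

Common ratio r = 5.
u_j = 2·5^(j-1).
S = 2·(5^14 - 1)/(5 - 1) = 2·(6103515625 - 1)/(4) = 3051757812.

3051757812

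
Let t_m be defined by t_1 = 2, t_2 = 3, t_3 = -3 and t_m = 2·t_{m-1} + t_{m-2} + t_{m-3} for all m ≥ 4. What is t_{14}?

Applying the relation repeatedly:
t_4 = -1, t_5 = -2, t_6 = -8, …, t_{11} = -797, t_{12} = -2030, t_{13} = -5170, t_{14} = -13167.

-13167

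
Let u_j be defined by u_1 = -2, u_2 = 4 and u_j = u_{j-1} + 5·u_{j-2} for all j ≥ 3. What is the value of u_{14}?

Compute successive terms:
u_3 = -6; u_4 = 14; u_5 = -16; …; u_{11} = 1904; u_{12} = 8574; u_{13} = 18094; u_{14} = 60964.

60964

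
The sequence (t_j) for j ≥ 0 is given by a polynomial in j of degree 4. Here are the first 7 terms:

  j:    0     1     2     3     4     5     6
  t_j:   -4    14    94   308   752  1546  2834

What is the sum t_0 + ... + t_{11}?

1st diffs: 18, 80, 214, 444, 794, 1288.
2nd diffs: 62, 134, 230, 350, 494.
3rd diffs: 72, 96, 120, 144.
4th diffs: 24, 24, 24 (constant).
Newton forward-difference form: t_j = -4 + 18·C(j,1) + 62·C(j,2) + 72·C(j,3) + 24·C(j,4).
Continuing: …, 4784, 7588, 11462, 16646, …, t_{11} = 23404.
Summing j = 0..11 (12 terms) gives 69428.

69428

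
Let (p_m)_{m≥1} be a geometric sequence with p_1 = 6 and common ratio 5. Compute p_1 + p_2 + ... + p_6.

p_m = 6·5^(m-1).
S = 6·(5^6 - 1)/(5 - 1) = 6·(15625 - 1)/(4) = 23436.

23436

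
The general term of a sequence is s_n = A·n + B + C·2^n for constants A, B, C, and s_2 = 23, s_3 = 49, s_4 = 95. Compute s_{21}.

10485877

Write the equations: 2A + B + 4C = 23; 3A + B + 8C = 49; 4A + B + 16C = 95.
Subtracting the first from the second: A + 4C = 26.
Subtracting the second from the third: A + 8C = 46.
Solving: C = 5, A = 6, then B = -9.
Therefore s_{21} = 126 + (-9) + 5·2097152 = 10485877.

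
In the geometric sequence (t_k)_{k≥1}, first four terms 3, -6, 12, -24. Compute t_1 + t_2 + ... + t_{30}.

-1073741823

Common ratio r = -2.
t_k = 3·(-2)^(k-1).
S = 3·((-2)^30 - 1)/(-2 - 1) = 3·(1073741824 - 1)/(-3) = -1073741823.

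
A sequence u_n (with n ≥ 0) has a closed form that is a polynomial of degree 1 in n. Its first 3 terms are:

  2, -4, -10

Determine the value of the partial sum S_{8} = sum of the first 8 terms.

-152

1st diffs: -6, -6 (constant).
So u_n = -6n + 2.
Continuing: …, -16, -22, -28, -34, …, u_7 = -40.
Summing n = 0..7 (8 terms) gives -152.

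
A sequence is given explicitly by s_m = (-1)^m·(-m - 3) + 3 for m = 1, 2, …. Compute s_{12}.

(-1)^12 = 1; -m - 3 at m=12 is -15; so s_{12} = -12.

-12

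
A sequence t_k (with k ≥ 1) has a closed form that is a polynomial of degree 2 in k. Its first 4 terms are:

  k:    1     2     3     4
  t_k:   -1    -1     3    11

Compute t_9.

111

1st diffs: 0, 4, 8.
2nd diffs: 4, 4 (constant).
Newton forward-difference form: t_k = -1 + 4·C(k-1,2).
At k = 9: k-1 = 8, so t_9 = -1 + 112 = 111.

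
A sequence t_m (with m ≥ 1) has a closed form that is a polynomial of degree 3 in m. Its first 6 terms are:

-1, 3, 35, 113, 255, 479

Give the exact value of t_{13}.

1st diffs: 4, 32, 78, 142, 224.
2nd diffs: 28, 46, 64, 82.
3rd diffs: 18, 18, 18 (constant).
So t_m = 3m^3 - 4m^2 - 5m + 5.
Evaluating at m = 13 gives t_{13} = 5855.

5855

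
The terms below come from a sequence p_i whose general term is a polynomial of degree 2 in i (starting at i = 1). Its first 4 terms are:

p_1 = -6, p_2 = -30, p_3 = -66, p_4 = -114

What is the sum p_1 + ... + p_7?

-966

1st diffs: -24, -36, -48.
2nd diffs: -12, -12 (constant).
Newton forward-difference form: p_i = -6 + (-24)·C(i-1,1) + (-12)·C(i-1,2).
Continuing: -174, -246, -330.
Summing i = 1..7 (7 terms) gives -966.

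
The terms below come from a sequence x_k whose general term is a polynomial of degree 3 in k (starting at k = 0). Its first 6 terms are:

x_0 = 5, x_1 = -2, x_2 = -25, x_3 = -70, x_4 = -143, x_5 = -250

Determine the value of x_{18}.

-7465

1st diffs: -7, -23, -45, -73, -107.
2nd diffs: -16, -22, -28, -34.
3rd diffs: -6, -6, -6 (constant).
Newton forward-difference form: x_k = 5 + (-7)·C(k,1) + (-16)·C(k,2) + (-6)·C(k,3).
At k = 18: k = 18, so x_{18} = 5 - 126 - 2448 - 4896 = -7465.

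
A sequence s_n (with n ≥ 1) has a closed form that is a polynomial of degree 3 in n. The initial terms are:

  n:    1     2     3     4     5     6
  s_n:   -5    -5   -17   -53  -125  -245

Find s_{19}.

-11633

1st diffs: 0, -12, -36, -72, -120.
2nd diffs: -12, -24, -36, -48.
3rd diffs: -12, -12, -12 (constant).
So s_n = -2n^3 + 6n^2 - 4n - 5.
Evaluating at n = 19 gives s_{19} = -11633.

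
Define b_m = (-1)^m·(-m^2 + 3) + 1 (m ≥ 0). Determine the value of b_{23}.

(-1)^23 = -1; -m^2 + 3 at m=23 is -526; so b_{23} = 527.

527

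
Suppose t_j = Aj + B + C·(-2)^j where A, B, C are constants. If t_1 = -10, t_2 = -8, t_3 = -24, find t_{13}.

-8248

Write the equations: A + B - 2C = -10; 2A + B + 4C = -8; 3A + B - 8C = -24.
Subtracting the first from the second: A + 6C = 2.
Subtracting the second from the third: A - 12C = -16.
Solving: C = 1, A = -4, then B = -4.
Hence t_{13} = -4·13 + (-4) + 1·(-8192) = -8248.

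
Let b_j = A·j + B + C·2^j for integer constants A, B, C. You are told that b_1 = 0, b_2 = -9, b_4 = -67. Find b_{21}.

At j = 1, 2, 4: A + B + 2C = 0; 2A + B + 4C = -9; 4A + B + 16C = -67.
Subtracting the first from the second: A + 2C = -9.
Subtracting the second from the third: 2A + 12C = -58.
Solving: C = -5, A = 1, then B = 9.
Hence b_{21} = 1·21 + 9 + (-5)·2097152 = -10485730.

-10485730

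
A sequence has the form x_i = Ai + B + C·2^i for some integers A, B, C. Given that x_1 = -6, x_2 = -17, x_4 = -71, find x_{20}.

Plug in i = 1, 2, 4: A + B + 2C = -6; 2A + B + 4C = -17; 4A + B + 16C = -71.
Subtracting the first from the second: A + 2C = -11.
Subtracting the second from the third: 2A + 12C = -54.
Solving: C = -4, A = -3, then B = 5.
Hence x_{20} = -3·20 + 5 + (-4)·1048576 = -4194359.

-4194359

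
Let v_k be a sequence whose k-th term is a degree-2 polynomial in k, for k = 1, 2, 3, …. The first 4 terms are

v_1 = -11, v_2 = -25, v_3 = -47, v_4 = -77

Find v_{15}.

1st diffs: -14, -22, -30.
2nd diffs: -8, -8 (constant).
Newton forward-difference form: v_k = -11 + (-14)·C(k-1,1) + (-8)·C(k-1,2).
At k = 15: k-1 = 14, so v_{15} = -11 - 196 - 728 = -935.

-935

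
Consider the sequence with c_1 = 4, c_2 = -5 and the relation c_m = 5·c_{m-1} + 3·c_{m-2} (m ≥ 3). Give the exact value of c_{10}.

-2295800

Compute successive terms:
c_3 = -13; c_4 = -80; c_5 = -439; c_6 = -2435; c_7 = -13492; c_8 = -74765; c_9 = -414301; c_{10} = -2295800.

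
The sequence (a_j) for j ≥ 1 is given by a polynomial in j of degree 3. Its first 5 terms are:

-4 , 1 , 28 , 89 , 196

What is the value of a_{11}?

1st diffs: 5, 27, 61, 107.
2nd diffs: 22, 34, 46.
3rd diffs: 12, 12 (constant).
Newton forward-difference form: a_j = -4 + 5·C(j-1,1) + 22·C(j-1,2) + 12·C(j-1,3).
At j = 11: j-1 = 10, so a_{11} = -4 + 50 + 990 + 1440 = 2476.

2476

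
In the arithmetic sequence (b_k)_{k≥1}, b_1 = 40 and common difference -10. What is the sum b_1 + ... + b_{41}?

-6560

b_k = 40 + (k - 1)·(-10).
b_{41} = -360; S = 41·(40 + (-360))/2 = -6560.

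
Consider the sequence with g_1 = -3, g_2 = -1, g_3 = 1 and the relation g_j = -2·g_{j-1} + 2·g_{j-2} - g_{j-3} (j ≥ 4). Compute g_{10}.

g_4 = -1, g_5 = 5, g_6 = -13, g_7 = 37, g_8 = -105, g_9 = 297, g_{10} = -841.

-841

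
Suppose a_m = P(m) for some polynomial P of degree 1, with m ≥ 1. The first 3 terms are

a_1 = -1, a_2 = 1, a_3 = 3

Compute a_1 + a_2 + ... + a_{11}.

1st diffs: 2, 2 (constant).
So a_m = 2m - 3.
Continuing: …, 5, 7, 9, 11, …, a_{11} = 19.
Summing m = 1..11 (11 terms) gives 99.

99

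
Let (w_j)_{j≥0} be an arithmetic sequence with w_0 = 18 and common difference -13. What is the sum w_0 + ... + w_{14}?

w_j = 18 + (j - 0)·(-13).
w_{14} = -164; S = 15·(18 + (-164))/2 = -1095.

-1095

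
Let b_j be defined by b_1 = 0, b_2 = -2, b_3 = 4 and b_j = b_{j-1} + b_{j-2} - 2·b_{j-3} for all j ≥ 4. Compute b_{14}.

-6

Iterate the recurrence:
b_4 = 2, b_5 = 10, b_6 = 4, …, b_{11} = -22, b_{12} = -44, b_{13} = -6, b_{14} = -6.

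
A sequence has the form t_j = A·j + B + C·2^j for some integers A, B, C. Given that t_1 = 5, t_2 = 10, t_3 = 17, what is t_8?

Plug in j = 1, 2, 3: A + B + 2C = 5; 2A + B + 4C = 10; 3A + B + 8C = 17.
Subtracting the first from the second: A + 2C = 5.
Subtracting the second from the third: A + 4C = 7.
Solving: C = 1, A = 3, then B = 0.
Hence t_8 = 3·8 + 0 + 1·256 = 280.

280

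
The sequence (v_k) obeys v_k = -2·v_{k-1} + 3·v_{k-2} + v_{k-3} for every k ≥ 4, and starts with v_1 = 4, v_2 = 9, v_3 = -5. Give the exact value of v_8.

Step forward from the initial values:
v_4 = 41, v_5 = -88, v_6 = 294, v_7 = -811, v_8 = 2416.

2416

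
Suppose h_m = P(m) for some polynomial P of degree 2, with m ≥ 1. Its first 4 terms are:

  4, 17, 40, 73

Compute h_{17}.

1412

1st diffs: 13, 23, 33.
2nd diffs: 10, 10 (constant).
Newton forward-difference form: h_m = 4 + 13·C(m-1,1) + 10·C(m-1,2).
At m = 17: m-1 = 16, so h_{17} = 4 + 208 + 1200 = 1412.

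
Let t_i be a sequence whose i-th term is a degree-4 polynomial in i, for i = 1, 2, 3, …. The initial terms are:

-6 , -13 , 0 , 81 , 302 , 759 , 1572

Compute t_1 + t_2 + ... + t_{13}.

1st diffs: -7, 13, 81, 221, 457, 813.
2nd diffs: 20, 68, 140, 236, 356.
3rd diffs: 48, 72, 96, 120.
4th diffs: 24, 24, 24 (constant).
Newton forward-difference form: t_i = -6 + (-7)·C(i-1,1) + 20·C(i-1,2) + 48·C(i-1,3) + 24·C(i-1,4).
Continuing: …, 2885, 4866, 7707, 11624, …, t_{13} = 23670.
Summing i = 1..13 (13 terms) gives 70304.

70304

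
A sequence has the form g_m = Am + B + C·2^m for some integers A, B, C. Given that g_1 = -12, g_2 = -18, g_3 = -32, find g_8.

-1014

At m = 1, 2, 3: A + B + 2C = -12; 2A + B + 4C = -18; 3A + B + 8C = -32.
Subtracting the first from the second: A + 2C = -6.
Subtracting the second from the third: A + 4C = -14.
Solving: C = -4, A = 2, then B = -6.
So g_m = 2·m + (-6) + (-4)·2^m; at m=8 this is -1014.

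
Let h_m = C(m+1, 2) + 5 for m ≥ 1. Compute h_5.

20

C(6, 2) = 15, so h_5 = 20.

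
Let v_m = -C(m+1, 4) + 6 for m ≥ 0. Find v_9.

C(10, 4) = 210, so v_9 = -204.

-204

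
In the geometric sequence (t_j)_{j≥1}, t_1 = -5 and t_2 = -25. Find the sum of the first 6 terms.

Common ratio r = 5.
t_j = (-5)·5^(j-1).
S = (-5)·(5^6 - 1)/(5 - 1) = (-5)·(15625 - 1)/(4) = -19530.

-19530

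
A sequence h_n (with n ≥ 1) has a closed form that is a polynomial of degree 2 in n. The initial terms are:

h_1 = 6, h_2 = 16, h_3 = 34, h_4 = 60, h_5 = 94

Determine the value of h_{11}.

466

1st diffs: 10, 18, 26, 34.
2nd diffs: 8, 8, 8 (constant).
So h_n = 4n^2 - 2n + 4.
Evaluating at n = 11 gives h_{11} = 466.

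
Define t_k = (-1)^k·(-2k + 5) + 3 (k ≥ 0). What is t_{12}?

-16

(-1)^12 = 1; -2k + 5 at k=12 is -19; so t_{12} = -16.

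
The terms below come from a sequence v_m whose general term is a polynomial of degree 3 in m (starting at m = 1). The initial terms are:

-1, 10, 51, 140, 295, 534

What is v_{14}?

1st diffs: 11, 41, 89, 155, 239.
2nd diffs: 30, 48, 66, 84.
3rd diffs: 18, 18, 18 (constant).
Newton forward-difference form: v_m = -1 + 11·C(m-1,1) + 30·C(m-1,2) + 18·C(m-1,3).
At m = 14: m-1 = 13, so v_{14} = -1 + 143 + 2340 + 5148 = 7630.

7630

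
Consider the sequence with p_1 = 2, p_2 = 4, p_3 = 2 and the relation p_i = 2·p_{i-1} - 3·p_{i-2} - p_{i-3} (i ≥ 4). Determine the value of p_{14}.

5320

Compute successive terms:
p_4 = -10  p_5 = -30  p_6 = -32  …  p_{11} = -1138  p_{12} = -2626  p_{13} = -1848  p_{14} = 5320.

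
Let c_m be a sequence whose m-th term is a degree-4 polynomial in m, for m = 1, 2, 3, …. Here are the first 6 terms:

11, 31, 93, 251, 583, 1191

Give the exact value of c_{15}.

1st diffs: 20, 62, 158, 332, 608.
2nd diffs: 42, 96, 174, 276.
3rd diffs: 54, 78, 102.
4th diffs: 24, 24 (constant).
So c_m = m^4 - m^3 + 2m^2 + 6m + 3.
Evaluating at m = 15 gives c_{15} = 47793.

47793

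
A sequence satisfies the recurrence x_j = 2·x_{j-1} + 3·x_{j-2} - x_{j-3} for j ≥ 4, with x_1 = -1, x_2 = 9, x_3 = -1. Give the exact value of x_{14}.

758424

Iterate the recurrence:
x_4 = 26, x_5 = 40, x_6 = 159, …, x_{11} = 30674, x_{12} = 89456, x_{13} = 260365, x_{14} = 758424.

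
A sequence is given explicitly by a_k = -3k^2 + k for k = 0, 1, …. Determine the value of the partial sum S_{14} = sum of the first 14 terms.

Over k = 0..13: Σk = 91, Σk² = 819.
Total = (-3)·819 + (1)·91 = -2366.

-2366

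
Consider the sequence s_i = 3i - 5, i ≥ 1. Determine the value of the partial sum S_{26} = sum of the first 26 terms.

Over i = 1..26: Σi = 351.
Total = (3)·351 + (-5)·26 = 923.

923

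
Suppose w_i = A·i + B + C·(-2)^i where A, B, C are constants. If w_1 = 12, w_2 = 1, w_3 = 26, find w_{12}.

Write the equations: A + B - 2C = 12; 2A + B + 4C = 1; 3A + B - 8C = 26.
Subtracting the first from the second: A + 6C = -11.
Subtracting the second from the third: A - 12C = 25.
Solving: C = -2, A = 1, then B = 7.
Hence w_{12} = 1·12 + 7 + (-2)·4096 = -8173.

-8173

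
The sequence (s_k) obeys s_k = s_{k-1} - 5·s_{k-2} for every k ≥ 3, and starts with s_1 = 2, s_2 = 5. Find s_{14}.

Applying the relation repeatedly:
s_3 = -5  s_4 = -30  s_5 = -5  …  s_{11} = 8395  s_{12} = 1545  s_{13} = -40430  s_{14} = -48155.

-48155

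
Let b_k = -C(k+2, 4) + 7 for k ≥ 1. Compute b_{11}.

C(13, 4) = 715, so b_{11} = -708.

-708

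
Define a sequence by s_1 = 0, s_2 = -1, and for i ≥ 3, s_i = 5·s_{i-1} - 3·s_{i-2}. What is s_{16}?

-889731238

Compute successive terms:
s_3 = -5; s_4 = -22; s_5 = -95; …; s_{13} = -11168960; s_{14} = -48057529; s_{15} = -206780765; s_{16} = -889731238.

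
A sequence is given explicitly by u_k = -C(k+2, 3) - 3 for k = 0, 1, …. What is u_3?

-13

C(5, 3) = 10, so u_3 = -13.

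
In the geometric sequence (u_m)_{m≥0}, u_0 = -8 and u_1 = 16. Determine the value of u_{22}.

-33554432

Common ratio r = -2.
u_m = (-8)·(-2)^(m-0).
u_{22} = (-8)·(-2)^22 = -33554432.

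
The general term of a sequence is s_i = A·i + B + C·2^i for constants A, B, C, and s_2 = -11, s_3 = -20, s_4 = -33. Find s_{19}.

-524380

The three given values yield: 2A + B + 4C = -11; 3A + B + 8C = -20; 4A + B + 16C = -33.
Subtracting the first from the second: A + 4C = -9.
Subtracting the second from the third: A + 8C = -13.
Solving: C = -1, A = -5, then B = 3.
So s_i = -5·i + 3 + (-1)·2^i; at i=19 this is -524380.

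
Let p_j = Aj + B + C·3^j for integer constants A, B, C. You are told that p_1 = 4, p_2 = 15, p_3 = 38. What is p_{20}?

3486784497

Plug in j = 1, 2, 3: A + B + 3C = 4; 2A + B + 9C = 15; 3A + B + 27C = 38.
Subtracting the first from the second: A + 6C = 11.
Subtracting the second from the third: A + 18C = 23.
Solving: C = 1, A = 5, then B = -4.
Therefore p_{20} = 100 + (-4) + 1·3486784401 = 3486784497.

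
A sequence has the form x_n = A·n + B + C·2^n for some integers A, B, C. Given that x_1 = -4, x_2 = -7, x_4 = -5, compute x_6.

Plug in n = 1, 2, 4: A + B + 2C = -4; 2A + B + 4C = -7; 4A + B + 16C = -5.
Subtracting the first from the second: A + 2C = -3.
Subtracting the second from the third: 2A + 12C = 2.
Solving: C = 1, A = -5, then B = -1.
So x_n = -5·n + (-1) + 1·2^n; at n=6 this is 33.

33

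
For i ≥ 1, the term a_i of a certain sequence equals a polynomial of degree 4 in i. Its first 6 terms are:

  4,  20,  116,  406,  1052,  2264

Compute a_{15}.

97052

1st diffs: 16, 96, 290, 646, 1212.
2nd diffs: 80, 194, 356, 566.
3rd diffs: 114, 162, 210.
4th diffs: 48, 48 (constant).
Newton forward-difference form: a_i = 4 + 16·C(i-1,1) + 80·C(i-1,2) + 114·C(i-1,3) + 48·C(i-1,4).
At i = 15: i-1 = 14, so a_{15} = 4 + 224 + 7280 + 41496 + 48048 = 97052.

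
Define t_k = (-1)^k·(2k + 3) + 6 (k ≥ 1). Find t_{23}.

-43

(-1)^23 = -1; 2k + 3 at k=23 is 49; so t_{23} = -43.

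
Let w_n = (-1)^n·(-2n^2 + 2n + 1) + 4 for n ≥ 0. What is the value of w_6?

(-1)^6 = 1; -2n^2 + 2n + 1 at n=6 is -59; so w_6 = -55.

-55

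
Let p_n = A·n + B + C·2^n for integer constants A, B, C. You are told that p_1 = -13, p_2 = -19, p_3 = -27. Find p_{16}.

-65607

Write the equations: A + B + 2C = -13; 2A + B + 4C = -19; 3A + B + 8C = -27.
Subtracting the first from the second: A + 2C = -6.
Subtracting the second from the third: A + 4C = -8.
Solving: C = -1, A = -4, then B = -7.
Hence p_{16} = -4·16 + (-7) + (-1)·65536 = -65607.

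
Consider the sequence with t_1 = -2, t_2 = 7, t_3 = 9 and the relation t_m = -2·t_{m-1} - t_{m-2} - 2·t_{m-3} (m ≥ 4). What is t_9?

355

Step forward from the initial values:
t_4 = -21;  t_5 = 19;  t_6 = -35;  t_7 = 93;  t_8 = -189;  t_9 = 355.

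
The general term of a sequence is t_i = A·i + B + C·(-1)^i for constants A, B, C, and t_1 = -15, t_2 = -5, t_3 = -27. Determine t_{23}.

The three given values yield: A + B - C = -15; 2A + B + C = -5; 3A + B - C = -27.
Subtracting the first from the second: A + 2C = 10.
Subtracting the second from the third: A - 2C = -22.
Solving: C = 8, A = -6, then B = -1.
So t_i = -6·i + (-1) + 8·(-1)^i; at i=23 this is -147.

-147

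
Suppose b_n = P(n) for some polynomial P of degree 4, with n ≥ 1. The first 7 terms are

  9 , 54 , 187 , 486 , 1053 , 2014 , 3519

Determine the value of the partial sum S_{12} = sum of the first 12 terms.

1st diffs: 45, 133, 299, 567, 961, 1505.
2nd diffs: 88, 166, 268, 394, 544.
3rd diffs: 78, 102, 126, 150.
4th diffs: 24, 24, 24 (constant).
Newton forward-difference form: b_n = 9 + 45·C(n-1,1) + 88·C(n-1,2) + 78·C(n-1,3) + 24·C(n-1,4).
Continuing: …, 5742, 8881, 13158, 18819, …, b_{12} = 26134.
Summing n = 1..12 (12 terms) gives 80056.

80056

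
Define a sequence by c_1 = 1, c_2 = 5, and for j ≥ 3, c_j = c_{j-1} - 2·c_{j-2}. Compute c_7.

27

c_3 = 3, c_4 = -7, c_5 = -13, c_6 = 1, c_7 = 27.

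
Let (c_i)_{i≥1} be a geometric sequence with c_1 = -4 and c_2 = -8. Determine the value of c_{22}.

Common ratio r = 2.
c_i = (-4)·2^(i-1).
c_{22} = (-4)·2^21 = -8388608.

-8388608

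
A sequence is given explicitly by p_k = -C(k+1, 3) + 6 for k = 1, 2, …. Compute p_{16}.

C(17, 3) = 680, so p_{16} = -674.

-674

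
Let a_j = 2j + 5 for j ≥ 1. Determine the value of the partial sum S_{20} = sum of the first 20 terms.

520

Over j = 1..20: Σj = 210.
Total = (2)·210 + (5)·20 = 520.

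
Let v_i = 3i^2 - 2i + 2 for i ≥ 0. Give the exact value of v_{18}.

v_{18} = 3·18^2 - 2·18 + 2 = 938.

938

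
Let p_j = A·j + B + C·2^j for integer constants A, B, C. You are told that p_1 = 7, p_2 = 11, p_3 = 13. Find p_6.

At j = 1, 2, 3: A + B + 2C = 7; 2A + B + 4C = 11; 3A + B + 8C = 13.
Subtracting the first from the second: A + 2C = 4.
Subtracting the second from the third: A + 4C = 2.
Solving: C = -1, A = 6, then B = 3.
Therefore p_6 = 36 + 3 + (-1)·64 = -25.

-25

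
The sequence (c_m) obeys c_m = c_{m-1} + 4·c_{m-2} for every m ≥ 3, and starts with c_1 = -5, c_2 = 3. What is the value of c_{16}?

-1561045

Applying the relation repeatedly:
c_3 = -17;  c_4 = -5;  c_5 = -73;  …;  c_{13} = -93865;  c_{14} = -237117;  c_{15} = -612577;  c_{16} = -1561045.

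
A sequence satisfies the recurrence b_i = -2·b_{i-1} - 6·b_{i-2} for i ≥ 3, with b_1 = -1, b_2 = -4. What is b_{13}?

Step forward from the initial values:
b_3 = 14, b_4 = -4, b_5 = -76, …, b_{10} = 3776, b_{11} = -18976, b_{12} = 15296, b_{13} = 83264.

83264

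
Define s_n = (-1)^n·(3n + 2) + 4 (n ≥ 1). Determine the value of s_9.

-25

(-1)^9 = -1; 3n + 2 at n=9 is 29; so s_9 = -25.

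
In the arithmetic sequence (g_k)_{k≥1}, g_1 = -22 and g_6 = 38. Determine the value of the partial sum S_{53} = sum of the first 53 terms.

15370

Common difference d = (38 - (-22)) / (6 - 1) = 12.
g_k = -22 + (k - 1)·12.
g_{53} = 602; S = 53·(-22 + 602)/2 = 15370.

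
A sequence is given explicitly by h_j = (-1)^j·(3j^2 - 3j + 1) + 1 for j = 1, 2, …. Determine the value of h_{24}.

1658

(-1)^24 = 1; 3j^2 - 3j + 1 at j=24 is 1657; so h_{24} = 1658.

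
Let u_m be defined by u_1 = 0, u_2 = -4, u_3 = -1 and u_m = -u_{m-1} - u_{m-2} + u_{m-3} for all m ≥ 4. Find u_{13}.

Compute successive terms:
u_4 = 5;  u_5 = -8;  u_6 = 2;  u_7 = 11;  u_8 = -21;  u_9 = 12;  u_{10} = 20;  u_{11} = -53;  u_{12} = 45;  u_{13} = 28.

28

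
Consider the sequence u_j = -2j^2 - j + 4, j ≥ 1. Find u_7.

-101

u_7 = -2·7^2 - 1·7 + 4 = -101.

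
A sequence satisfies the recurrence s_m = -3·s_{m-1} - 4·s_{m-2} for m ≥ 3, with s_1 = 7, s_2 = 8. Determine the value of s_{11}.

-7396

Step forward from the initial values:
s_3 = -52  s_4 = 124  s_5 = -164  s_6 = -4  s_7 = 668  s_8 = -1988  s_9 = 3292  s_{10} = -1924  s_{11} = -7396.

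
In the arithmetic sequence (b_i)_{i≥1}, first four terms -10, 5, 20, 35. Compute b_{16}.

Common difference d = 15.
b_i = -10 + (i - 1)·15.
b_{16} = -10 + 15·15 = 215.

215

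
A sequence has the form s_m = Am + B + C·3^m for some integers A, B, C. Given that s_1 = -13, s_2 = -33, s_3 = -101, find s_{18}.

-1549681889

The three given values yield: A + B + 3C = -13; 2A + B + 9C = -33; 3A + B + 27C = -101.
Subtracting the first from the second: A + 6C = -20.
Subtracting the second from the third: A + 18C = -68.
Solving: C = -4, A = 4, then B = -5.
So s_m = 4·m + (-5) + (-4)·3^m; at m=18 this is -1549681889.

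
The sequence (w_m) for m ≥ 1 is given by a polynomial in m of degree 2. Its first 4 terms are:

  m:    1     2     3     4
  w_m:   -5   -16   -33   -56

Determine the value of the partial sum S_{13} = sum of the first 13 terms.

-2639

1st diffs: -11, -17, -23.
2nd diffs: -6, -6 (constant).
Newton forward-difference form: w_m = -5 + (-11)·C(m-1,1) + (-6)·C(m-1,2).
Continuing: …, -85, -120, -161, -208, …, w_{13} = -533.
Summing m = 1..13 (13 terms) gives -2639.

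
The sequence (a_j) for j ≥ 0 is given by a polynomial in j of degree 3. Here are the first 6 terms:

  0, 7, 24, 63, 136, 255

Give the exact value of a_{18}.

1st diffs: 7, 17, 39, 73, 119.
2nd diffs: 10, 22, 34, 46.
3rd diffs: 12, 12, 12 (constant).
So a_j = 2j^3 - j^2 + 6j.
Evaluating at j = 18 gives a_{18} = 11448.

11448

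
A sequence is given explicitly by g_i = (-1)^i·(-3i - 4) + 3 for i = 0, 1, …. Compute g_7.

(-1)^7 = -1; -3i - 4 at i=7 is -25; so g_7 = 28.

28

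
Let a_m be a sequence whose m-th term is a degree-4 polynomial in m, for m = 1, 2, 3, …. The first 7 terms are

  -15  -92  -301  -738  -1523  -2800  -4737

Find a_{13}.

-42651

1st diffs: -77, -209, -437, -785, -1277, -1937.
2nd diffs: -132, -228, -348, -492, -660.
3rd diffs: -96, -120, -144, -168.
4th diffs: -24, -24, -24 (constant).
Newton forward-difference form: a_m = -15 + (-77)·C(m-1,1) + (-132)·C(m-1,2) + (-96)·C(m-1,3) + (-24)·C(m-1,4).
At m = 13: m-1 = 12, so a_{13} = -15 - 924 - 8712 - 21120 - 11880 = -42651.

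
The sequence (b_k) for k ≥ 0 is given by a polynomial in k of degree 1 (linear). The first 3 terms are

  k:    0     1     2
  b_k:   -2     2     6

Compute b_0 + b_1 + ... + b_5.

1st diffs: 4, 4 (constant).
So b_k = 4k - 2.
Continuing: 10, 14, 18.
Summing k = 0..5 (6 terms) gives 48.

48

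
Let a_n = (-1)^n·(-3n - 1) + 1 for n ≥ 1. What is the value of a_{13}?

41

(-1)^13 = -1; -3n - 1 at n=13 is -40; so a_{13} = 41.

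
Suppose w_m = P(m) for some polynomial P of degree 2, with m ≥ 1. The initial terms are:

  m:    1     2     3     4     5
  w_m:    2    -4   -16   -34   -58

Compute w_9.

-214

1st diffs: -6, -12, -18, -24.
2nd diffs: -6, -6, -6 (constant).
So w_m = -3m^2 + 3m + 2.
Evaluating at m = 9 gives w_9 = -214.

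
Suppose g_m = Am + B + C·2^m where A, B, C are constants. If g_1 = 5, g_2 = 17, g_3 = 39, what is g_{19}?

2621471

At m = 1, 2, 3: A + B + 2C = 5; 2A + B + 4C = 17; 3A + B + 8C = 39.
Subtracting the first from the second: A + 2C = 12.
Subtracting the second from the third: A + 4C = 22.
Solving: C = 5, A = 2, then B = -7.
Therefore g_{19} = 38 + (-7) + 5·524288 = 2621471.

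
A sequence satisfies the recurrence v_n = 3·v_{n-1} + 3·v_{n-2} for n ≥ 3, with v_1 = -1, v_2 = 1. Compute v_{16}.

Step forward from the initial values:
v_3 = 0  v_4 = 3  v_5 = 9  …  v_{13} = 401679  v_{14} = 1522881  v_{15} = 5773680  v_{16} = 21889683.

21889683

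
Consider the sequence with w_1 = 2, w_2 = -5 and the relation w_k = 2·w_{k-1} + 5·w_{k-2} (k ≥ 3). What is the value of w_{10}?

Compute successive terms:
w_3 = 0; w_4 = -25; w_5 = -50; w_6 = -225; w_7 = -700; w_8 = -2525; w_9 = -8550; w_{10} = -29725.

-29725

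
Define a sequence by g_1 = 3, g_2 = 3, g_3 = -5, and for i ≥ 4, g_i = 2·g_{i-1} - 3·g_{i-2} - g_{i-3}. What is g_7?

132

Applying the relation repeatedly:
g_4 = -22; g_5 = -32; g_6 = 7; g_7 = 132.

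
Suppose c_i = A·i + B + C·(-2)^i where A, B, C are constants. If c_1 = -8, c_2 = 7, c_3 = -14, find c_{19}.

-1048526

Write the equations: A + B - 2C = -8; 2A + B + 4C = 7; 3A + B - 8C = -14.
Subtracting the first from the second: A + 6C = 15.
Subtracting the second from the third: A - 12C = -21.
Solving: C = 2, A = 3, then B = -7.
Hence c_{19} = 3·19 + (-7) + 2·(-524288) = -1048526.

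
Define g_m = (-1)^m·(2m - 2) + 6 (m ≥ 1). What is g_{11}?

(-1)^11 = -1; 2m - 2 at m=11 is 20; so g_{11} = -14.

-14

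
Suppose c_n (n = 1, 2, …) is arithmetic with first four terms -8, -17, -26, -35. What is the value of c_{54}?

Common difference d = -9.
c_n = -8 + (n - 1)·(-9).
c_{54} = -8 + 53·(-9) = -485.

-485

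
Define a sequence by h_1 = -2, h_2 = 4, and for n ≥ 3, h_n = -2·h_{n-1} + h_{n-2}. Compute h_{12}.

Step forward from the initial values:
h_3 = -10, h_4 = 24, h_5 = -58, h_6 = 140, h_7 = -338, h_8 = 816, h_9 = -1970, h_{10} = 4756, h_{11} = -11482, h_{12} = 27720.

27720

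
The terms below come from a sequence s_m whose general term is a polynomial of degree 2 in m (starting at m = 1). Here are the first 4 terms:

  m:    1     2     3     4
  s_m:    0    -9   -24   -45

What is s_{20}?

-1197

1st diffs: -9, -15, -21.
2nd diffs: -6, -6 (constant).
So s_m = -3m^2 + 3.
Evaluating at m = 20 gives s_{20} = -1197.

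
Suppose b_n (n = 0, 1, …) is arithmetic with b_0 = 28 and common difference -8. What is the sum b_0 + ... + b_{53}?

-9936

b_n = 28 + (n - 0)·(-8).
b_{53} = -396; S = 54·(28 + (-396))/2 = -9936.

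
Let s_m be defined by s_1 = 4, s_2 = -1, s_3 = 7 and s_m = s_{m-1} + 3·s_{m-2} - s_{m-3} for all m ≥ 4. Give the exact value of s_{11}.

1455

Iterate the recurrence:
s_4 = 0  s_5 = 22  s_6 = 15  s_7 = 81  s_8 = 104  s_9 = 332  s_{10} = 563  s_{11} = 1455.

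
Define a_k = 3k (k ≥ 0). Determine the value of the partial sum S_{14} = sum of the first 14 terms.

273

Over k = 0..13: Σk = 91.
Total = (3)·91 = 273.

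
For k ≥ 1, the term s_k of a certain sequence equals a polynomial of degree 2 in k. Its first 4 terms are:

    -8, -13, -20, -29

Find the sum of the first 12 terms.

-866

1st diffs: -5, -7, -9.
2nd diffs: -2, -2 (constant).
Newton forward-difference form: s_k = -8 + (-5)·C(k-1,1) + (-2)·C(k-1,2).
Continuing: …, -40, -53, -68, -85, …, s_{12} = -173.
Summing k = 1..12 (12 terms) gives -866.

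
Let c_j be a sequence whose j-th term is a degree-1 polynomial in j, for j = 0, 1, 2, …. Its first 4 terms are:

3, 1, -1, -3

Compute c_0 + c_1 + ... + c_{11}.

1st diffs: -2, -2, -2 (constant).
So c_j = -2j + 3.
Continuing: …, -5, -7, -9, -11, …, c_{11} = -19.
Summing j = 0..11 (12 terms) gives -96.

-96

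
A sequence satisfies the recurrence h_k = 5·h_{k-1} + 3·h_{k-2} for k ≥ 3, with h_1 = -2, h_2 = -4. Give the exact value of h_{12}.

h_3 = -26, h_4 = -142, h_5 = -788, h_6 = -4366, h_7 = -24194, h_8 = -134068, h_9 = -742922, h_{10} = -4116814, h_{11} = -22812836, h_{12} = -126414622.

-126414622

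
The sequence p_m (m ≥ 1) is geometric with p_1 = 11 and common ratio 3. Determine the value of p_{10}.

p_m = 11·3^(m-1).
p_{10} = 11·3^9 = 216513.

216513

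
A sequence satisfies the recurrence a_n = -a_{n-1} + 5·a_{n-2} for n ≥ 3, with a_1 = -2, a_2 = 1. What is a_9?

-3791

a_3 = -11; a_4 = 16; a_5 = -71; a_6 = 151; a_7 = -506; a_8 = 1261; a_9 = -3791.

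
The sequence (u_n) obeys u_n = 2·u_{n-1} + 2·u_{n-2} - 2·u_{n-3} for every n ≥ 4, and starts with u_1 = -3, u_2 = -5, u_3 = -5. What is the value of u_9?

u_4 = -14;  u_5 = -28;  u_6 = -74;  u_7 = -176;  u_8 = -444;  u_9 = -1092.

-1092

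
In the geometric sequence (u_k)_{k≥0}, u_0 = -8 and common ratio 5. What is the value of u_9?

-15625000

u_k = (-8)·5^(k-0).
u_9 = (-8)·5^9 = -15625000.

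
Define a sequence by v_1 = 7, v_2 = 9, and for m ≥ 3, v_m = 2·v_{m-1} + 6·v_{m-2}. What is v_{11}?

Applying the relation repeatedly:
v_3 = 60; v_4 = 174; v_5 = 708; v_6 = 2460; v_7 = 9168; v_8 = 33096; v_9 = 121200; v_{10} = 440976; v_{11} = 1609152.

1609152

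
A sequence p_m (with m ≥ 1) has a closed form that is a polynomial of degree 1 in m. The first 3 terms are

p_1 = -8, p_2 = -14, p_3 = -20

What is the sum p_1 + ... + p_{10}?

1st diffs: -6, -6 (constant).
So p_m = -6m - 2.
Continuing: …, -26, -32, -38, -44, …, p_{10} = -62.
Summing m = 1..10 (10 terms) gives -350.

-350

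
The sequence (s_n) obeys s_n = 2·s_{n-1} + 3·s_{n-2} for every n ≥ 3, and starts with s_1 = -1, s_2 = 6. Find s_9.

Step forward from the initial values:
s_3 = 9; s_4 = 36; s_5 = 99; s_6 = 306; s_7 = 909; s_8 = 2736; s_9 = 8199.
(Characteristic roots are 3 and -1.)

8199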